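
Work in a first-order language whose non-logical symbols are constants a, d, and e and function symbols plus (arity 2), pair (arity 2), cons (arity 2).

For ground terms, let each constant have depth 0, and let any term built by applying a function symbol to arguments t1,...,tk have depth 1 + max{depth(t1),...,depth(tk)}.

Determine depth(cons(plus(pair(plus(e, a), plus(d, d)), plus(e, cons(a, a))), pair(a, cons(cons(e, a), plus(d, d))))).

4

depth(plus(e, a)) = 1 + max(0, 0) = 1
depth(plus(d, d)) = 1 + max(0, 0) = 1
depth(pair(plus(e, a), plus(d, d))) = 1 + max(1, 1) = 2
depth(cons(a, a)) = 1 + max(0, 0) = 1
depth(plus(e, cons(a, a))) = 1 + max(0, 1) = 2
depth(plus(pair(plus(e, a), plus(d, d)), plus(e, cons(a, a)))) = 1 + max(2, 2) = 3
depth(cons(e, a)) = 1 + max(0, 0) = 1
depth(cons(cons(e, a), plus(d, d))) = 1 + max(1, 1) = 2
depth(pair(a, cons(cons(e, a), plus(d, d)))) = 1 + max(0, 2) = 3
depth(cons(plus(pair(plus(e, a), plus(d, d)), plus(e, cons(a, a))), pair(a, cons(cons(e, a), plus(d, d))))) = 1 + max(3, 3) = 4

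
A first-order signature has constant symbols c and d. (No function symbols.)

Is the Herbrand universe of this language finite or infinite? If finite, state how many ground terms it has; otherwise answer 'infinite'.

There are no function symbols, so every ground term is one of the 2 constants.
The Herbrand universe is {c, d}, which is finite with 2 elements.

2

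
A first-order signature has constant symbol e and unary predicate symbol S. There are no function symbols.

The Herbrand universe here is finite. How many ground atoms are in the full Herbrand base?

With no function symbols, the Herbrand universe is just the 1 constant.
Ground atoms per predicate: S: 1.
Herbrand base size = 1 = 1.

1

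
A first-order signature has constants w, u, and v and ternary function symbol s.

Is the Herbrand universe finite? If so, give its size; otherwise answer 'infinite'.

The signature has at least one function symbol (s, arity 3) and at least one constant (w).
Iterating s gives infinitely many distinct ground terms: w, s(w, w, w), s(s(w, w, w), s(w, w, w), s(w, w, w)), ...
So the Herbrand universe is infinite.

infinite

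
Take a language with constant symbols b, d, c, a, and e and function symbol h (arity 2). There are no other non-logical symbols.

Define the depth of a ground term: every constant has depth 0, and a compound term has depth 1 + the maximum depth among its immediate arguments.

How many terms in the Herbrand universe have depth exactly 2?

Let N_k = |{terms of depth ≤ k}|. Then N_0 = 5 and N_k = 5 + N_{k-1}^2 for k ≥ 1 (one summand per function symbol, arity giving the exponent).
N_0 = 5
N_1 = 5 + 5^2 = 30
N_2 = 5 + 30^2 = 905
Terms of depth exactly 2: N_2 − N_1 = 905 − 30 = 875.

875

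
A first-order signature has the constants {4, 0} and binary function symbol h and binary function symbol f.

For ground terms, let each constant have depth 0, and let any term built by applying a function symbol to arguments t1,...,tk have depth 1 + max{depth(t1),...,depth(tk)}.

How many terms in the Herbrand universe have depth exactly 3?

Let N_k count ground terms of depth at most k. Each non-constant term of depth ≤ k is some function symbol applied to depth-≤(k−1) arguments, giving N_k = 2 + N_{k-1}^2 + N_{k-1}^2.
N_0 = 2
N_1 = 2 + 2^2 + 2^2 = 10
N_2 = 2 + 10^2 + 10^2 = 202
N_3 = 2 + 202^2 + 202^2 = 81610
Terms of depth exactly 3: N_3 − N_2 = 81610 − 202 = 81408.

81408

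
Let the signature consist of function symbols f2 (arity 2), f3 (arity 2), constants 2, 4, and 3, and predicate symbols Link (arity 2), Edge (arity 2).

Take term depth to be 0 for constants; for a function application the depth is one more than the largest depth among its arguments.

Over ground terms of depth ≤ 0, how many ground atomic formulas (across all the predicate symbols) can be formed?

18

First count ground terms of depth ≤ 0.
Write N_k for the number of ground terms of depth ≤ k. A term of depth ≤ k is either a constant or a function symbol applied to arguments of depth ≤ k−1, so N_k = 3 + N_{k-1}^2 + N_{k-1}^2.
N_0 = 3
Explicitly: 2, 4, 3.
So |H| = 3.
Ground atoms are formed by filling each argument slot of a predicate with a term from H, so an r-ary predicate gives |H|^r atoms:
  Link: 3^2 = 9;  Edge: 3^2 = 9
Total ground atoms: 9 + 9 = 18.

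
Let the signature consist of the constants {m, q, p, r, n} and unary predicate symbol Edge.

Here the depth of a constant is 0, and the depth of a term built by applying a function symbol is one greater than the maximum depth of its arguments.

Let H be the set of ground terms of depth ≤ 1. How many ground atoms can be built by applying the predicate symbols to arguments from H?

5

First count ground terms of depth ≤ 1.
With no function symbols every ground term is a constant, so there are exactly 5 ground terms at every depth bound.
N_0 = 5
N_1 = 5
Explicitly: m, q, p, r, n.
So |H| = 5.
For each predicate symbol, the number of ground atoms is |H| raised to its arity; summing:
  Edge: 5
Total ground atoms: 5.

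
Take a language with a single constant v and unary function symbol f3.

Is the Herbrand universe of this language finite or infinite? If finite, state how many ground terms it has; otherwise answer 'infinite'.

infinite

The signature has at least one function symbol (f3, arity 1) and at least one constant (v).
Iterating f3 gives infinitely many distinct ground terms: v, f3(v), f3(f3(v)), ...
So the Herbrand universe is infinite.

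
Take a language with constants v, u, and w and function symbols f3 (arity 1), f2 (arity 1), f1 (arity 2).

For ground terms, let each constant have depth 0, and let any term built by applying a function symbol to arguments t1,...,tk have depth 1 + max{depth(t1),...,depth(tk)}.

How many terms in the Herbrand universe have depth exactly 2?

Count level by level. With function symbols f3/1, f2/1, f1/2, the terms of depth ≤ k are the 3 constants together with each function applied to depth-≤(k−1) tuples, so N_k = 3 + N_{k-1} + N_{k-1} + N_{k-1}^2.
N_0 = 3
N_1 = 3 + 3 + 3 + 3^2 = 18
N_2 = 3 + 18 + 18 + 18^2 = 363
Terms of depth exactly 2: N_2 − N_1 = 363 − 18 = 345.

345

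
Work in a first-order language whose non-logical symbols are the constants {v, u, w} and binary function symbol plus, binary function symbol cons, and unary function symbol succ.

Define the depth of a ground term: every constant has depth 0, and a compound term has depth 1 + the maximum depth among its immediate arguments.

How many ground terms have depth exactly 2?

If N_k denotes the number of depth-≤k ground terms, the 3 constants give N_0 = 3, and each function symbol of arity r contributes N_{k-1}^r new terms at level k: N_k = 3 + N_{k-1}^2 + N_{k-1}^2 + N_{k-1}.
N_0 = 3
N_1 = 3 + 3^2 + 3^2 + 3 = 24
N_2 = 3 + 24^2 + 24^2 + 24 = 1179
Terms of depth exactly 2: N_2 − N_1 = 1179 − 24 = 1155.

1155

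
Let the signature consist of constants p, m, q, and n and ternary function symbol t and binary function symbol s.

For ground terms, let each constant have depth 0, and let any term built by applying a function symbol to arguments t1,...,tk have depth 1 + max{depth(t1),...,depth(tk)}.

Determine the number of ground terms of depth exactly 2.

Let N_k = |{terms of depth ≤ k}|. Then N_0 = 4 and N_k = 4 + N_{k-1}^3 + N_{k-1}^2 for k ≥ 1 (one summand per function symbol, arity giving the exponent).
N_0 = 4
N_1 = 4 + 4^3 + 4^2 = 84
N_2 = 4 + 84^3 + 84^2 = 599764
Terms of depth exactly 2: N_2 − N_1 = 599764 − 84 = 599680.

599680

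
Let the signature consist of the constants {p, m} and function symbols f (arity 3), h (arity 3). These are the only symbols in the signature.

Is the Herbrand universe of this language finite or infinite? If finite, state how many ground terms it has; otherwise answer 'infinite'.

infinite

The signature has at least one function symbol (f, arity 3) and at least one constant (p).
Iterating f gives infinitely many distinct ground terms: p, f(p, p, p), f(f(p, p, p), f(p, p, p), f(p, p, p)), ...
So the Herbrand universe is infinite.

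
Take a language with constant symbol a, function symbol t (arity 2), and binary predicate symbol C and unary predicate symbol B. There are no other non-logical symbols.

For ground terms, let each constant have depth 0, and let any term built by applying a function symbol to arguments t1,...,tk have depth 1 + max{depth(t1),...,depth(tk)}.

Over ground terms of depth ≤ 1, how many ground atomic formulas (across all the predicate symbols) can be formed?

First count ground terms of depth ≤ 1.
Let N_k count ground terms of depth at most k. Each non-constant term of depth ≤ k is some function symbol applied to depth-≤(k−1) arguments, giving N_k = 1 + N_{k-1}^2.
N_0 = 1
N_1 = 1 + 1^2 = 2
Explicitly: a, t(a, a).
So |H| = 2.
Each predicate of arity r yields |H|^r ground atoms (one per choice of an r-tuple from H):
  C: 2^2 = 4;  B: 2
Total ground atoms: 4 + 2 = 6.

6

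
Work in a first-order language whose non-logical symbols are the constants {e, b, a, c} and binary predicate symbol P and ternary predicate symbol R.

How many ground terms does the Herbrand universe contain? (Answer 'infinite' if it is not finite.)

There are no function symbols, so every ground term is one of the 4 constants.
The Herbrand universe is {e, b, a, c}, which is finite with 4 elements.

4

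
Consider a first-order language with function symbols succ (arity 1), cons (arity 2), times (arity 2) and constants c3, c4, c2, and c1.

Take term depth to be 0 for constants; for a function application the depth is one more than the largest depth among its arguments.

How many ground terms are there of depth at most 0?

If N_k denotes the number of depth-≤k ground terms, the 4 constants give N_0 = 4, and each function symbol of arity r contributes N_{k-1}^r new terms at level k: N_k = 4 + N_{k-1} + N_{k-1}^2 + N_{k-1}^2.
N_0 = 4

4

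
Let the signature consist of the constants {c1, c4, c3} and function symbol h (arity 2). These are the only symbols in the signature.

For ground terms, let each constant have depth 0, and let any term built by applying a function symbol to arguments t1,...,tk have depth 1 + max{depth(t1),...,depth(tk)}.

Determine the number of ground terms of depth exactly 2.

135

Let N_k count ground terms of depth at most k. Each non-constant term of depth ≤ k is some function symbol applied to depth-≤(k−1) arguments, giving N_k = 3 + N_{k-1}^2.
N_0 = 3
N_1 = 3 + 3^2 = 12
N_2 = 3 + 12^2 = 147
Terms of depth exactly 2: N_2 − N_1 = 147 − 12 = 135.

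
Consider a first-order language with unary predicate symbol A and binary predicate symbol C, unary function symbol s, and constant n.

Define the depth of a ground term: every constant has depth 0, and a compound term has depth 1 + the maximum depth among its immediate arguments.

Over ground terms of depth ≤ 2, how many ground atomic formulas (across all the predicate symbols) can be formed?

12

First count ground terms of depth ≤ 2.
Let N_k count ground terms of depth at most k. Each non-constant term of depth ≤ k is some function symbol applied to depth-≤(k−1) arguments, giving N_k = 1 + N_{k-1}.
N_0 = 1
N_1 = 1 + 1 = 2
N_2 = 1 + 2 = 3
So |H| = 3.
A ground atom is a predicate applied to a tuple of terms from H, so the count is the sum over predicates of |H|^arity:
  A: 3;  C: 3^2 = 9
Total ground atoms: 3 + 9 = 12.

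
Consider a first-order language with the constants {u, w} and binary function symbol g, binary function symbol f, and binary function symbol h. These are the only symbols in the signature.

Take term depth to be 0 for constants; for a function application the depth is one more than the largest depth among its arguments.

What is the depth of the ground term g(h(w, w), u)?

depth(h(w, w)) = 1 + max(0, 0) = 1
depth(g(h(w, w), u)) = 1 + max(1, 0) = 2

2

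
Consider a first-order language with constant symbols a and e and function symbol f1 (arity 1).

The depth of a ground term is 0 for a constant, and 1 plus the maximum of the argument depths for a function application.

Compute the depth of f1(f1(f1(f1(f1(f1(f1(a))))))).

depth(f1(a)) = 1 + depth(a) = 1 + 0 = 1
depth(f1(f1(a))) = 1 + depth(f1(a)) = 1 + 1 = 2
depth(f1(f1(f1(a)))) = 1 + depth(f1(f1(a))) = 1 + 2 = 3
depth(f1(f1(f1(f1(a))))) = 1 + depth(f1(f1(f1(a)))) = 1 + 3 = 4
depth(f1(f1(f1(f1(f1(a)))))) = 1 + depth(f1(f1(f1(f1(a))))) = 1 + 4 = 5
depth(f1(f1(f1(f1(f1(f1(a))))))) = 1 + depth(f1(f1(f1(f1(f1(a)))))) = 1 + 5 = 6
depth(f1(f1(f1(f1(f1(f1(f1(a)))))))) = 1 + depth(f1(f1(f1(f1(f1(f1(a))))))) = 1 + 6 = 7

7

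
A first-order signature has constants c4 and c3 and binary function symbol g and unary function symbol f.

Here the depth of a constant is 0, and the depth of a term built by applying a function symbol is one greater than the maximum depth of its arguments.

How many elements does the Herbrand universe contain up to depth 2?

74

Count level by level. With function symbols g/2, f/1, the terms of depth ≤ k are the 2 constants together with each function applied to depth-≤(k−1) tuples, so N_k = 2 + N_{k-1}^2 + N_{k-1}.
N_0 = 2
N_1 = 2 + 2^2 + 2 = 8
N_2 = 2 + 8^2 + 8 = 74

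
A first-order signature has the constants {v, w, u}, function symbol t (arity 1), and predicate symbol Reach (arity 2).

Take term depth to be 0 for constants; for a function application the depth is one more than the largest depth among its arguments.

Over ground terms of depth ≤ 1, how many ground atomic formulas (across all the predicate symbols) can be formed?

First count ground terms of depth ≤ 1.
Let N_k count ground terms of depth at most k. Each non-constant term of depth ≤ k is some function symbol applied to depth-≤(k−1) arguments, giving N_k = 3 + N_{k-1}.
N_0 = 3
N_1 = 3 + 3 = 6
So |H| = 6.
A ground atom is a predicate applied to a tuple of terms from H, so the count is the sum over predicates of |H|^arity:
  Reach: 6^2 = 36
Total ground atoms: 36.

36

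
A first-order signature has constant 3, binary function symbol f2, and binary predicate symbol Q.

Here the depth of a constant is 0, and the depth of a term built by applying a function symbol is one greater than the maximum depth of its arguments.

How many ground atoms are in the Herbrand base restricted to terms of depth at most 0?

1

First count ground terms of depth ≤ 0.
Let N_k = |{terms of depth ≤ k}|. Then N_0 = 1 and N_k = 1 + N_{k-1}^2 for k ≥ 1 (one summand per function symbol, arity giving the exponent).
N_0 = 1
So |H| = 1.
A ground atom is a predicate applied to a tuple of terms from H, so the count is the sum over predicates of |H|^arity:
  Q: 1^2 = 1
Total ground atoms: 1.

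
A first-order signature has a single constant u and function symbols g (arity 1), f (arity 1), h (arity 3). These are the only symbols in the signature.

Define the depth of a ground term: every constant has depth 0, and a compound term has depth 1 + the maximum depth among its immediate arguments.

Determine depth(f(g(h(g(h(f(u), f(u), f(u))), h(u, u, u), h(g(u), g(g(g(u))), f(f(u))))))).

depth(f(u)) = 1 + depth(u) = 1 + 0 = 1
depth(h(f(u), f(u), f(u))) = 1 + max(1, 1, 1) = 2
depth(g(h(f(u), f(u), f(u)))) = 1 + depth(h(f(u), f(u), f(u))) = 1 + 2 = 3
depth(h(u, u, u)) = 1 + max(0, 0, 0) = 1
depth(g(u)) = 1 + depth(u) = 1 + 0 = 1
depth(g(g(u))) = 1 + depth(g(u)) = 1 + 1 = 2
depth(g(g(g(u)))) = 1 + depth(g(g(u))) = 1 + 2 = 3
depth(f(f(u))) = 1 + depth(f(u)) = 1 + 1 = 2
depth(h(g(u), g(g(g(u))), f(f(u)))) = 1 + max(1, 3, 2) = 4
depth(h(g(h(f(u), f(u), f(u))), h(u, u, u), h(g(u), g(g(g(u))), f(f(u))))) = 1 + max(3, 1, 4) = 5
depth(g(h(g(h(f(u), f(u), f(u))), h(u, u, u), h(g(u), g(g(g(u))), f(f(u)))))) = 1 + depth(h(g(h(f(u), f(u), f(u))), h(u, u, u), h(g(u), g(g(g(u))), f(f(u))))) = 1 + 5 = 6
depth(f(g(h(g(h(f(u), f(u), f(u))), h(u, u, u), h(g(u), g(g(g(u))), f(f(u))))))) = 1 + depth(g(h(g(h(f(u), f(u), f(u))), h(u, u, u), h(g(u), g(g(g(u))), f(f(u)))))) = 1 + 6 = 7

7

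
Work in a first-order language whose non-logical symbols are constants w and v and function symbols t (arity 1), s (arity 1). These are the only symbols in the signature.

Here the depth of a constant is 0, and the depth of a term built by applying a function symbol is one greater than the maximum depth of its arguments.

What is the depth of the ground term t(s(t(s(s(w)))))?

depth(s(w)) = 1 + depth(w) = 1 + 0 = 1
depth(s(s(w))) = 1 + depth(s(w)) = 1 + 1 = 2
depth(t(s(s(w)))) = 1 + depth(s(s(w))) = 1 + 2 = 3
depth(s(t(s(s(w))))) = 1 + depth(t(s(s(w)))) = 1 + 3 = 4
depth(t(s(t(s(s(w)))))) = 1 + depth(s(t(s(s(w))))) = 1 + 4 = 5

5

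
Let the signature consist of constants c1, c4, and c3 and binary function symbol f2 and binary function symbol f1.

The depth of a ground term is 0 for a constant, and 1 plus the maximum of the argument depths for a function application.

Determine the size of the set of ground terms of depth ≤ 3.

Count level by level. With function symbols f2/2, f1/2, the terms of depth ≤ k are the 3 constants together with each function applied to depth-≤(k−1) tuples, so N_k = 3 + N_{k-1}^2 + N_{k-1}^2.
N_0 = 3
N_1 = 3 + 3^2 + 3^2 = 21
N_2 = 3 + 21^2 + 21^2 = 885
N_3 = 3 + 885^2 + 885^2 = 1566453

1566453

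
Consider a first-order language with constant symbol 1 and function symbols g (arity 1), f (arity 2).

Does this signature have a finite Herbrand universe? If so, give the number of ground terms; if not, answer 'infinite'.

infinite

The signature has at least one function symbol (g, arity 1) and at least one constant (1).
Iterating g gives infinitely many distinct ground terms: 1, g(1), g(g(1)), ...
So the Herbrand universe is infinite.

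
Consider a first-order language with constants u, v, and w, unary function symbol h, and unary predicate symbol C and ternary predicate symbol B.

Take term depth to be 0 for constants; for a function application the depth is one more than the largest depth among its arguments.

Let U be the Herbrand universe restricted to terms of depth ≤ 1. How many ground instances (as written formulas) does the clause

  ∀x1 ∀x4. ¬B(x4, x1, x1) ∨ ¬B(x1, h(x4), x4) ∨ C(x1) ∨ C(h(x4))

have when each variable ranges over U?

36

Ground terms of depth ≤ 1:
  If N_k denotes the number of depth-≤k ground terms, the 3 constants give N_0 = 3, and each function symbol of arity r contributes N_{k-1}^r new terms at level k: N_k = 3 + N_{k-1}.
  N_0 = 3
  N_1 = 3 + 3 = 6
  Explicitly: u, v, w, h(u), h(v), h(w).
So there are 6 ground terms available for substitution.
The body mentions every one of the 2 quantified variables; since ground terms form a free algebra, no two substitutions collapse to the same formula.
Number of ground instances = 6^2 = 36.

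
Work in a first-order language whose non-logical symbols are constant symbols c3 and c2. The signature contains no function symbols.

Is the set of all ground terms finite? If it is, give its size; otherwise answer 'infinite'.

2

There are no function symbols, so every ground term is one of the 2 constants.
The Herbrand universe is {c3, c2}, which is finite with 2 elements.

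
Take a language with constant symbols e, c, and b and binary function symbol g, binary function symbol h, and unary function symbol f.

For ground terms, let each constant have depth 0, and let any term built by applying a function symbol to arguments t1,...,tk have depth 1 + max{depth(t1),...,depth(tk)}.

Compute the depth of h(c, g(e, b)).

2

depth(g(e, b)) = 1 + max(0, 0) = 1
depth(h(c, g(e, b))) = 1 + max(0, 1) = 2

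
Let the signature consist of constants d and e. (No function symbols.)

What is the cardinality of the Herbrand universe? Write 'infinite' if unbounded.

There are no function symbols, so every ground term is one of the 2 constants.
The Herbrand universe is {d, e}, which is finite with 2 elements.

2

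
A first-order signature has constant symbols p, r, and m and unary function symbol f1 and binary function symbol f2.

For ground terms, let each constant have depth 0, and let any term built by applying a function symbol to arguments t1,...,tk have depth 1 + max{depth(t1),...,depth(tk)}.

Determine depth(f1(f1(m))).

2

depth(f1(m)) = 1 + depth(m) = 1 + 0 = 1
depth(f1(f1(m))) = 1 + depth(f1(m)) = 1 + 1 = 2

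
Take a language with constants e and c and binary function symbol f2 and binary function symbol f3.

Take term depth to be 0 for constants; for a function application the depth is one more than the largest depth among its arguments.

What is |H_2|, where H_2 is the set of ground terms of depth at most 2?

202

Let N_k = |{terms of depth ≤ k}|. Then N_0 = 2 and N_k = 2 + N_{k-1}^2 + N_{k-1}^2 for k ≥ 1 (one summand per function symbol, arity giving the exponent).
N_0 = 2
N_1 = 2 + 2^2 + 2^2 = 10
N_2 = 2 + 10^2 + 10^2 = 202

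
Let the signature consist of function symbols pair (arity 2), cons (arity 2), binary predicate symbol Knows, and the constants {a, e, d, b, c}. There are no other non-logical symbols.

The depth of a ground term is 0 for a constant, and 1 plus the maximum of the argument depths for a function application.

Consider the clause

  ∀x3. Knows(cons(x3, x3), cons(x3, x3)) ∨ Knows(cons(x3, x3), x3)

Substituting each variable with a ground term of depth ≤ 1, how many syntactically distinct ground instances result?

Ground terms of depth ≤ 1:
  Let N_k count ground terms of depth at most k. Each non-constant term of depth ≤ k is some function symbol applied to depth-≤(k−1) arguments, giving N_k = 5 + N_{k-1}^2 + N_{k-1}^2.
  N_0 = 5
  N_1 = 5 + 5^2 + 5^2 = 55
So there are 55 ground terms available for substitution.
The clause has 1 distinct variable (x3), which appears in the body. In the free term algebra distinct substitutions yield syntactically distinct ground instances.
Number of ground instances = 55.

55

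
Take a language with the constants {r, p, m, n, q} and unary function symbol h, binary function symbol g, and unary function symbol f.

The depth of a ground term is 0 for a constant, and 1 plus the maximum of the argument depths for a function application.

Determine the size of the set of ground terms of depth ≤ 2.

1685

Write N_k for the number of ground terms of depth ≤ k. A term of depth ≤ k is either a constant or a function symbol applied to arguments of depth ≤ k−1, so N_k = 5 + N_{k-1} + N_{k-1}^2 + N_{k-1}.
N_0 = 5
N_1 = 5 + 5 + 5^2 + 5 = 40
N_2 = 5 + 40 + 40^2 + 40 = 1685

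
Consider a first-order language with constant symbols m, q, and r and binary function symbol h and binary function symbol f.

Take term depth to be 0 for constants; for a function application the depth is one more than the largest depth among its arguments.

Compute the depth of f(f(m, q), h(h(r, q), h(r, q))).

depth(f(m, q)) = 1 + max(0, 0) = 1
depth(h(r, q)) = 1 + max(0, 0) = 1
depth(h(h(r, q), h(r, q))) = 1 + max(1, 1) = 2
depth(f(f(m, q), h(h(r, q), h(r, q)))) = 1 + max(1, 2) = 3

3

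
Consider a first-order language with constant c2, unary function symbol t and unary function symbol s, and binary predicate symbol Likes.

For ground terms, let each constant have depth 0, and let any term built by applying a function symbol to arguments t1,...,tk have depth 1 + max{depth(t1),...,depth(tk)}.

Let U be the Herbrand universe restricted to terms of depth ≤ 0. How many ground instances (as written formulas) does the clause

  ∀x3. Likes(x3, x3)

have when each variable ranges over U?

Ground terms of depth ≤ 0:
  Count level by level. With function symbols t/1, s/1, the terms of depth ≤ k are the 1 constant together with each function applied to depth-≤(k−1) tuples, so N_k = 1 + N_{k-1} + N_{k-1}.
  N_0 = 1
  Explicitly: c2.
So there is exactly 1 ground term available for substitution.
There is 1 variable to instantiate (x3),  occurring in at least one literal, so different choices give different ground instances.
Number of ground instances = 1.

1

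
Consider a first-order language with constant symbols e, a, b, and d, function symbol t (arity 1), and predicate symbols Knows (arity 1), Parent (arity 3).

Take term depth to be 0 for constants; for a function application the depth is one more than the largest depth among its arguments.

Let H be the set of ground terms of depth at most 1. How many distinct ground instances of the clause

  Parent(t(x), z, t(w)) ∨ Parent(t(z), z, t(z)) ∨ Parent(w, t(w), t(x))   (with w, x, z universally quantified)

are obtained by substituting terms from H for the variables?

512

Ground terms of depth ≤ 1:
  Count level by level. With function symbols t/1, the terms of depth ≤ k are the 4 constants together with each function applied to depth-≤(k−1) tuples, so N_k = 4 + N_{k-1}.
  N_0 = 4
  N_1 = 4 + 4 = 8
  Explicitly: e, a, b, d, t(e), t(a), t(b), t(d).
So there are 8 ground terms available for substitution.
There are 3 variables to instantiate (w, x, z), each occurring in at least one literal, so different choices give different ground instances.
Number of ground instances = 8^3 = 512.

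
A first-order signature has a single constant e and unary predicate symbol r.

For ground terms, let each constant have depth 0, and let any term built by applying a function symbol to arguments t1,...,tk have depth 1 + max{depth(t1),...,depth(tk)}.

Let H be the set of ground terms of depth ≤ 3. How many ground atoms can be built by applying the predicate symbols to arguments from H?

First count ground terms of depth ≤ 3.
With no function symbols every ground term is a constant, so there is exactly 1 ground term at every depth bound.
N_0 = 1
N_1 = 1
N_2 = 1
N_3 = 1
So |H| = 1.
For each predicate symbol, the number of ground atoms is |H| raised to its arity; summing:
  r: 1
Total ground atoms: 1.

1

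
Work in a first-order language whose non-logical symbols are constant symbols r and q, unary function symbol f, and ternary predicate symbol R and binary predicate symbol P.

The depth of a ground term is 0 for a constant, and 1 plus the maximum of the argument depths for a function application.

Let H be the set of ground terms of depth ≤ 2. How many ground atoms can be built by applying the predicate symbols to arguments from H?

252

First count ground terms of depth ≤ 2.
Let N_k count ground terms of depth at most k. Each non-constant term of depth ≤ k is some function symbol applied to depth-≤(k−1) arguments, giving N_k = 2 + N_{k-1}.
N_0 = 2
N_1 = 2 + 2 = 4
N_2 = 2 + 4 = 6
So |H| = 6.
A ground atom is a predicate applied to a tuple of terms from H, so the count is the sum over predicates of |H|^arity:
  R: 6^3 = 216;  P: 6^2 = 36
Total ground atoms: 216 + 36 = 252.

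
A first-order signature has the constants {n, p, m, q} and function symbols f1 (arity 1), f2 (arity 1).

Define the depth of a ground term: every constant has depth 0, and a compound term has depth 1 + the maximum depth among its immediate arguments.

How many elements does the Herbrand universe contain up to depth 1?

If N_k denotes the number of depth-≤k ground terms, the 4 constants give N_0 = 4, and each function symbol of arity r contributes N_{k-1}^r new terms at level k: N_k = 4 + N_{k-1} + N_{k-1}.
N_0 = 4
N_1 = 4 + 4 + 4 = 12
Explicitly: n, p, m, q, f1(n), f1(p), f1(m), f1(q), f2(n), f2(p), f2(m), f2(q).

12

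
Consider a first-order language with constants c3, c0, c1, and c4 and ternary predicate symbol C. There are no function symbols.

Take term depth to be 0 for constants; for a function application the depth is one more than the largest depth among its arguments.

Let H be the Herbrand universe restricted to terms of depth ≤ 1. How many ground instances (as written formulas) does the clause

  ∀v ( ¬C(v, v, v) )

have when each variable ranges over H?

Ground terms of depth ≤ 1:
  With no function symbols every ground term is a constant, so there are exactly 4 ground terms at every depth bound.
  N_0 = 4
  N_1 = 4
  Explicitly: c3, c0, c1, c4.
So there are 4 ground terms available for substitution.
There is 1 variable to instantiate (v),  occurring in at least one literal, so different choices give different ground instances.
Number of ground instances = 4.

4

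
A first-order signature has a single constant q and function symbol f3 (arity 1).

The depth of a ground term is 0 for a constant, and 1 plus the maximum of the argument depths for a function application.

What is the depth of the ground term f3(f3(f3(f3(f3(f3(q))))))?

6

depth(f3(q)) = 1 + depth(q) = 1 + 0 = 1
depth(f3(f3(q))) = 1 + depth(f3(q)) = 1 + 1 = 2
depth(f3(f3(f3(q)))) = 1 + depth(f3(f3(q))) = 1 + 2 = 3
depth(f3(f3(f3(f3(q))))) = 1 + depth(f3(f3(f3(q)))) = 1 + 3 = 4
depth(f3(f3(f3(f3(f3(q)))))) = 1 + depth(f3(f3(f3(f3(q))))) = 1 + 4 = 5
depth(f3(f3(f3(f3(f3(f3(q))))))) = 1 + depth(f3(f3(f3(f3(f3(q)))))) = 1 + 5 = 6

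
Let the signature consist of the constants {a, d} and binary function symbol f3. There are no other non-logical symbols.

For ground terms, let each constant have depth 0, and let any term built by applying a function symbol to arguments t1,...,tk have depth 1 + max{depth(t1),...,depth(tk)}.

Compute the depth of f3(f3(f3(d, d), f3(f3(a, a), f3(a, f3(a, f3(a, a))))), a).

depth(f3(d, d)) = 1 + max(0, 0) = 1
depth(f3(a, a)) = 1 + max(0, 0) = 1
depth(f3(a, f3(a, a))) = 1 + max(0, 1) = 2
depth(f3(a, f3(a, f3(a, a)))) = 1 + max(0, 2) = 3
depth(f3(f3(a, a), f3(a, f3(a, f3(a, a))))) = 1 + max(1, 3) = 4
depth(f3(f3(d, d), f3(f3(a, a), f3(a, f3(a, f3(a, a)))))) = 1 + max(1, 4) = 5
depth(f3(f3(f3(d, d), f3(f3(a, a), f3(a, f3(a, f3(a, a))))), a)) = 1 + max(5, 0) = 6

6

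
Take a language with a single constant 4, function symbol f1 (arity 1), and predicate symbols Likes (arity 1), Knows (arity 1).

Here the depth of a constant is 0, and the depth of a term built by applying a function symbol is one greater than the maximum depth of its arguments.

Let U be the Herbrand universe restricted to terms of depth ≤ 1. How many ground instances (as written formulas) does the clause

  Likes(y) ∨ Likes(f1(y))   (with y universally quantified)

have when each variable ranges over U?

2

Ground terms of depth ≤ 1:
  If N_k denotes the number of depth-≤k ground terms, the 1 constant gives N_0 = 1, and each function symbol of arity r contributes N_{k-1}^r new terms at level k: N_k = 1 + N_{k-1}.
  N_0 = 1
  N_1 = 1 + 1 = 2
  Explicitly: 4, f1(4).
So there are 2 ground terms available for substitution.
The variable y ranges independently over the available ground terms, and distinct assignments produce distinct instances.
Number of ground instances = 2.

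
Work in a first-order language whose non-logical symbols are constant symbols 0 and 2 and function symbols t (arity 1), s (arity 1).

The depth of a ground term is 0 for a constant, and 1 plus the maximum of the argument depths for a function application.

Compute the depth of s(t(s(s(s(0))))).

depth(s(0)) = 1 + depth(0) = 1 + 0 = 1
depth(s(s(0))) = 1 + depth(s(0)) = 1 + 1 = 2
depth(s(s(s(0)))) = 1 + depth(s(s(0))) = 1 + 2 = 3
depth(t(s(s(s(0))))) = 1 + depth(s(s(s(0)))) = 1 + 3 = 4
depth(s(t(s(s(s(0)))))) = 1 + depth(t(s(s(s(0))))) = 1 + 4 = 5

5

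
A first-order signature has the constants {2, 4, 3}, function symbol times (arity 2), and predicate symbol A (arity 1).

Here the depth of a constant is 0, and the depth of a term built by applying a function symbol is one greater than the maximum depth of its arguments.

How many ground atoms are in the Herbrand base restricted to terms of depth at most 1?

First count ground terms of depth ≤ 1.
Let N_k = |{terms of depth ≤ k}|. Then N_0 = 3 and N_k = 3 + N_{k-1}^2 for k ≥ 1 (one summand per function symbol, arity giving the exponent).
N_0 = 3
N_1 = 3 + 3^2 = 12
Explicitly: 2, 4, 3, times(2, 2), times(2, 4), times(2, 3), times(4, 2), times(4, 4), times(4, 3), times(3, 2), times(3, 4), times(3, 3).
So |H| = 12.
Ground atoms are formed by filling each argument slot of a predicate with a term from H, so an r-ary predicate gives |H|^r atoms:
  A: 12
Total ground atoms: 12.

12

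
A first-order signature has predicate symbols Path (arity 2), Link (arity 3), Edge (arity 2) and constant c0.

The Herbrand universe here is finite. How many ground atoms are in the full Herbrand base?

3

With no function symbols, the Herbrand universe is just the 1 constant.
Ground atoms per predicate: Path: 1^2 = 1, Link: 1^3 = 1, Edge: 1^2 = 1.
Herbrand base size = 1 + 1 + 1 = 3.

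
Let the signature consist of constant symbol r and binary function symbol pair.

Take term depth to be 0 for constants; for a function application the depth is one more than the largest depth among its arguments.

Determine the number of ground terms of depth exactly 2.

3

Count level by level. With function symbols pair/2, the terms of depth ≤ k are the 1 constant together with each function applied to depth-≤(k−1) tuples, so N_k = 1 + N_{k-1}^2.
N_0 = 1
N_1 = 1 + 1^2 = 2
N_2 = 1 + 2^2 = 5
Terms of depth exactly 2: N_2 − N_1 = 5 − 2 = 3.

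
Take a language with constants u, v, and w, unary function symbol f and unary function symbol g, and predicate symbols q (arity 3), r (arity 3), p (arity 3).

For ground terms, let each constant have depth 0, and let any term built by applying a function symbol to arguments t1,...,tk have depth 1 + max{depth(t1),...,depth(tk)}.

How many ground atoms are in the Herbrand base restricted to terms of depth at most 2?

27783

First count ground terms of depth ≤ 2.
Let N_k count ground terms of depth at most k. Each non-constant term of depth ≤ k is some function symbol applied to depth-≤(k−1) arguments, giving N_k = 3 + N_{k-1} + N_{k-1}.
N_0 = 3
N_1 = 3 + 3 + 3 = 9
N_2 = 3 + 9 + 9 = 21
So |H| = 21.
Ground atoms are formed by filling each argument slot of a predicate with a term from H, so an r-ary predicate gives |H|^r atoms:
  q: 21^3 = 9261;  r: 21^3 = 9261;  p: 21^3 = 9261
Total ground atoms: 9261 + 9261 + 9261 = 27783.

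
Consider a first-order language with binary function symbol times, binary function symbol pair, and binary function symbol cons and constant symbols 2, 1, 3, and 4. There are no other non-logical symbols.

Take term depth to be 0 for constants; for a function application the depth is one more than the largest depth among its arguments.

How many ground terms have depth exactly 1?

Let N_k = |{terms of depth ≤ k}|. Then N_0 = 4 and N_k = 4 + N_{k-1}^2 + N_{k-1}^2 + N_{k-1}^2 for k ≥ 1 (one summand per function symbol, arity giving the exponent).
N_0 = 4
N_1 = 4 + 4^2 + 4^2 + 4^2 = 52
Terms of depth exactly 1: N_1 − N_0 = 52 − 4 = 48.

48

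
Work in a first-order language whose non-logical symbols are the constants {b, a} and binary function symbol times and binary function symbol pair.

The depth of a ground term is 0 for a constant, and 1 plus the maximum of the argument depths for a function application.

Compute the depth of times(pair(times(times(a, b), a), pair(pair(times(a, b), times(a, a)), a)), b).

depth(times(a, b)) = 1 + max(0, 0) = 1
depth(times(times(a, b), a)) = 1 + max(1, 0) = 2
depth(times(a, a)) = 1 + max(0, 0) = 1
depth(pair(times(a, b), times(a, a))) = 1 + max(1, 1) = 2
depth(pair(pair(times(a, b), times(a, a)), a)) = 1 + max(2, 0) = 3
depth(pair(times(times(a, b), a), pair(pair(times(a, b), times(a, a)), a))) = 1 + max(2, 3) = 4
depth(times(pair(times(times(a, b), a), pair(pair(times(a, b), times(a, a)), a)), b)) = 1 + max(4, 0) = 5

5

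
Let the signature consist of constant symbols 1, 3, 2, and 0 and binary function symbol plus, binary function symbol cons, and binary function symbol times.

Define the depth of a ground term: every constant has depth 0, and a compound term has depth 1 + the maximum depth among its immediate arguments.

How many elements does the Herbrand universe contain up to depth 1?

Let N_k count ground terms of depth at most k. Each non-constant term of depth ≤ k is some function symbol applied to depth-≤(k−1) arguments, giving N_k = 4 + N_{k-1}^2 + N_{k-1}^2 + N_{k-1}^2.
N_0 = 4
N_1 = 4 + 4^2 + 4^2 + 4^2 = 52

52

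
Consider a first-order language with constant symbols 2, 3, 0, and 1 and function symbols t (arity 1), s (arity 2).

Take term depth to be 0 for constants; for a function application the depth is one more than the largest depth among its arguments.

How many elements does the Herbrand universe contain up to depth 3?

365424

Count level by level. With function symbols t/1, s/2, the terms of depth ≤ k are the 4 constants together with each function applied to depth-≤(k−1) tuples, so N_k = 4 + N_{k-1} + N_{k-1}^2.
N_0 = 4
N_1 = 4 + 4 + 4^2 = 24
N_2 = 4 + 24 + 24^2 = 604
N_3 = 4 + 604 + 604^2 = 365424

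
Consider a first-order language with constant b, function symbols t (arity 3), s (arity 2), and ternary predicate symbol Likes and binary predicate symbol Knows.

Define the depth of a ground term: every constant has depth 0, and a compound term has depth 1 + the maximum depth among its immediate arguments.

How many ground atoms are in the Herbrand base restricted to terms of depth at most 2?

First count ground terms of depth ≤ 2.
Let N_k = |{terms of depth ≤ k}|. Then N_0 = 1 and N_k = 1 + N_{k-1}^3 + N_{k-1}^2 for k ≥ 1 (one summand per function symbol, arity giving the exponent).
N_0 = 1
N_1 = 1 + 1^3 + 1^2 = 3
N_2 = 1 + 3^3 + 3^2 = 37
So |H| = 37.
Ground atoms are formed by filling each argument slot of a predicate with a term from H, so an r-ary predicate gives |H|^r atoms:
  Likes: 37^3 = 50653;  Knows: 37^2 = 1369
Total ground atoms: 50653 + 1369 = 52022.

52022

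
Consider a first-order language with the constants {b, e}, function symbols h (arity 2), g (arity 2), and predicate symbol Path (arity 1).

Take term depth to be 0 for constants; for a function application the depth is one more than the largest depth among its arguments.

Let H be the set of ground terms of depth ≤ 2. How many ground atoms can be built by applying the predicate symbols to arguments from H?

First count ground terms of depth ≤ 2.
If N_k denotes the number of depth-≤k ground terms, the 2 constants give N_0 = 2, and each function symbol of arity r contributes N_{k-1}^r new terms at level k: N_k = 2 + N_{k-1}^2 + N_{k-1}^2.
N_0 = 2
N_1 = 2 + 2^2 + 2^2 = 10
N_2 = 2 + 10^2 + 10^2 = 202
So |H| = 202.
Ground atoms are formed by filling each argument slot of a predicate with a term from H, so an r-ary predicate gives |H|^r atoms:
  Path: 202
Total ground atoms: 202.

202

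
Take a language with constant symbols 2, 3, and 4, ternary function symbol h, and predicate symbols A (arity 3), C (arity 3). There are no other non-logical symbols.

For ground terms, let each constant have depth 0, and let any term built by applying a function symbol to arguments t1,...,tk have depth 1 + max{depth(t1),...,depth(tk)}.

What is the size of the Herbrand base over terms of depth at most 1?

First count ground terms of depth ≤ 1.
If N_k denotes the number of depth-≤k ground terms, the 3 constants give N_0 = 3, and each function symbol of arity r contributes N_{k-1}^r new terms at level k: N_k = 3 + N_{k-1}^3.
N_0 = 3
N_1 = 3 + 3^3 = 30
So |H| = 30.
For each predicate symbol, the number of ground atoms is |H| raised to its arity; summing:
  A: 30^3 = 27000;  C: 30^3 = 27000
Total ground atoms: 27000 + 27000 = 54000.

54000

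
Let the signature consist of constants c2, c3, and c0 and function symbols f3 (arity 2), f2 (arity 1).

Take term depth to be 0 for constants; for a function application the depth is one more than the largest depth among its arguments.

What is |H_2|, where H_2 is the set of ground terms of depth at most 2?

243

Let N_k = |{terms of depth ≤ k}|. Then N_0 = 3 and N_k = 3 + N_{k-1}^2 + N_{k-1} for k ≥ 1 (one summand per function symbol, arity giving the exponent).
N_0 = 3
N_1 = 3 + 3^2 + 3 = 15
N_2 = 3 + 15^2 + 15 = 243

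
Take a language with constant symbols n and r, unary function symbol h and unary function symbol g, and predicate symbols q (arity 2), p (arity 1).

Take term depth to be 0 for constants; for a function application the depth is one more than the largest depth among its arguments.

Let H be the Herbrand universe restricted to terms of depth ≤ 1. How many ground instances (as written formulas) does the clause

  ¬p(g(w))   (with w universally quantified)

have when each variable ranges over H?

Ground terms of depth ≤ 1:
  Let N_k count ground terms of depth at most k. Each non-constant term of depth ≤ k is some function symbol applied to depth-≤(k−1) arguments, giving N_k = 2 + N_{k-1} + N_{k-1}.
  N_0 = 2
  N_1 = 2 + 2 + 2 = 6
  Explicitly: n, r, h(n), h(r), g(n), g(r).
So there are 6 ground terms available for substitution.
The body mentions the single quantified variable w; since ground terms form a free algebra, no two substitutions collapse to the same formula.
Number of ground instances = 6.

6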